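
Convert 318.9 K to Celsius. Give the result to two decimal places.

45.75°C

In Celsius: 318.9 - 273.15 = 45.7500°C.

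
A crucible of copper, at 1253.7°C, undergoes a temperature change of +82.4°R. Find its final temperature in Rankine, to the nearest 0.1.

2830.7°R

The 82.4°R change is an interval, so only the factor 5/9 applies: +82.4 × 5/9 = +45.7778°C.
Final Celsius temperature: 1253.7000 + 45.7778 = 1299.4778°C.
In Rankine: 1299.4778 × 1.8 + 491.67 = 2830.7°R.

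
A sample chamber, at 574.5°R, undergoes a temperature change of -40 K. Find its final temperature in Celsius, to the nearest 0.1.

Initial temperature in Celsius: (574.5 - 491.67) × 5/9 = 46.0167°C.
The 40 K change is an interval; Kelvin and Celsius degrees are the same size, so ΔC = -40°C.
Final Celsius temperature: 46.0167 - 40.0000 = 6.0167°C.

6.0°C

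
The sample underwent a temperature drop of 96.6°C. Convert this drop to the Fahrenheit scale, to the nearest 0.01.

173.88°F

An interval of 1°C corresponds to 1.8°F.
96.6 × 1.8 = 173.88.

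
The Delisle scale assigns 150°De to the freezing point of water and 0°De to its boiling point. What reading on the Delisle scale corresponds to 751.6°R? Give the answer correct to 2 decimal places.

-66.61°De

First in Celsius: (751.6 - 491.67) × 5/9 = 144.4056°C.
Linearly onto the Delisle scale: 150 + (144.4056 / 100) × (0 - 150) = -66.61°De.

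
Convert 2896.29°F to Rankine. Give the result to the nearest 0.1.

In Celsius: (2896.29 - 32) × 5/9 = 1591.2722°C.
In Rankine: 1591.2722 × 1.8 + 491.67 = 3356.0°R.

3356.0°R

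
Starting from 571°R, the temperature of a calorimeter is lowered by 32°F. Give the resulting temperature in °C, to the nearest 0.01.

26.29°C

Initial temperature in Celsius: (571 - 491.67) × 5/9 = 44.0722°C.
The 32°F change is an interval, so only the factor 5/9 applies: -32 × 5/9 = -17.7778°C.
Final Celsius temperature: 44.0722 - 17.7778 = 26.2944°C.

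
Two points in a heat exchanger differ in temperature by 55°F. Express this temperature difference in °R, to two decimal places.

Fahrenheit and Rankine degrees are the same size, so the interval is unchanged: 55.00.

55.00°R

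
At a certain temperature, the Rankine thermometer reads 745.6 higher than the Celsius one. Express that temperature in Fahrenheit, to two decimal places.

Let x be the Celsius reading; then the Rankine reading is 1.8·x + 491.67.
(1.8·x + 491.67) - x = 745.6  ⇒  (0.8)·x = 253.93  ⇒  x = 317.4125°C.
In Fahrenheit: 317.4125 × 1.8 + 32 = 603.34°F.

603.34°F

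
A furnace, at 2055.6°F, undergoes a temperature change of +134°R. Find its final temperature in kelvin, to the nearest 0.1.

1471.8 K

Initial temperature in Celsius: (2055.6 - 32) × 5/9 = 1124.2222°C.
The 134°R change is an interval, so only the factor 5/9 applies: +134 × 5/9 = +74.4444°C.
Final Celsius temperature: 1124.2222 + 74.4444 = 1198.6667°C.
In kelvin: 1198.6667 + 273.15 = 1471.8 K.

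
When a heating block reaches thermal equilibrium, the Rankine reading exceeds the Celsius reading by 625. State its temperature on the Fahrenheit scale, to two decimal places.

Let x be the Celsius reading; then the Rankine reading is 1.8·x + 491.67.
(1.8·x + 491.67) - x = 625  ⇒  (0.8)·x = 133.33  ⇒  x = 166.6625°C.
In Fahrenheit: 166.6625 × 1.8 + 32 = 331.99°F.

331.99°F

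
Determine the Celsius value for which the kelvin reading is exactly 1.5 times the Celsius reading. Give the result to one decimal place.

Let C be the Celsius reading. The kelvin reading is K = 1·C + 273.15.
Require K = 1.5·C: 1·C + 273.15 = 1.5·C.
(-0.5)·C = -273.15  ⇒  C = 546.3.

546.3°C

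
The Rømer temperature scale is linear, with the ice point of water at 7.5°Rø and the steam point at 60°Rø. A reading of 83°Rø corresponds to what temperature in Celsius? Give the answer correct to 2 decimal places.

143.81°C

Linear interpolation between the fixed points: C = (83 - 7.5) × 100 / (60 - 7.5) = 143.8095°C.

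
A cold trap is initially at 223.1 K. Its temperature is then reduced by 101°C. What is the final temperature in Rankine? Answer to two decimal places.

219.78°R

Initial temperature in Celsius: 223.1 - 273.15 = -50.0500°C.
Final Celsius temperature: -50.0500 - 101.0000 = -151.0500°C.
In Rankine: -151.0500 × 1.8 + 491.67 = 219.78°R.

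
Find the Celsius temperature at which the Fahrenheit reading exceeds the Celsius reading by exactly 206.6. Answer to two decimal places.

Let C be the Celsius reading. The Fahrenheit reading is F = 1.8·C + 32.
Require F - C = 206.6: (0.8)·C + 32 = 206.6.
C = (206.6 - 32) / (0.8) = 218.25.

218.25°C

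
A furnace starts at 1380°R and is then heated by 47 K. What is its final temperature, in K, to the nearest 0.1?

813.7 K

Initial temperature in Celsius: (1380 - 491.67) × 5/9 = 493.5167°C.
The 47 K change is an interval; Kelvin and Celsius degrees are the same size, so ΔC = +47°C.
Final Celsius temperature: 493.5167 + 47.0000 = 540.5167°C.
In kelvin: 540.5167 + 273.15 = 813.7 K.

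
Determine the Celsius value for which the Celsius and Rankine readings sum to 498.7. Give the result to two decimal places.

2.51°C

Let C be the Celsius reading. The Rankine reading is R = 1.8·C + 491.67.
Require C + R = 498.7: (2.8)·C + 491.67 = 498.7.
C = (498.7 - 491.67) / (2.8) = 2.51.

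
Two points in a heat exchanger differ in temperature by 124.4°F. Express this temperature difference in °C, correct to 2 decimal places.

69.11°C

Only the scale ratio 5/9 matters for a change in temperature.
124.4 × 5/9 = 69.11.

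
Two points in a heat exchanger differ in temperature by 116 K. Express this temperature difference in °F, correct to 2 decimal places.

Only the scale ratio 1.8 matters for a change in temperature.
116 × 1.8 = 208.80.

208.80°F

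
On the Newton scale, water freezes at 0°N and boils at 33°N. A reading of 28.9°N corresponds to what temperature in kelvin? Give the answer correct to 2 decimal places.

360.73 K

Linear interpolation between the fixed points: C = (28.9 - 0) × 100 / (33 - 0) = 87.5758°C.
Then 87.5758 + 273.15 = 360.73 K.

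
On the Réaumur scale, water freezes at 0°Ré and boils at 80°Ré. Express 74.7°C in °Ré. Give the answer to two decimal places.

Linearly onto the Réaumur scale: 0 + (74.7000 / 100) × (80 - 0) = 59.76°Ré.

59.76°Ré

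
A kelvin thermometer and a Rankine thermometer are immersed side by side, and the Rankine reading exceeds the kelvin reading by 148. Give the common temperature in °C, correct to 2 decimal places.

Let x be the kelvin reading; then the Rankine reading is 1.8·x.
(1.8·x) - x = 148  ⇒  (0.8)·x = 148  ⇒  x = 185.0000 K.
In Celsius: 185 - 273.15 = -88.15°C.

-88.15°C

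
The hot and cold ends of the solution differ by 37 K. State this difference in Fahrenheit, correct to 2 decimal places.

66.60°F

Only the scale ratio 1.8 matters for a change in temperature.
37 × 1.8 = 66.60.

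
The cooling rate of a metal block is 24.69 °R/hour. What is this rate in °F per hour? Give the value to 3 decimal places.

The quantity depends on a temperature interval, so only the ratio of degree sizes applies; the offset between the scales is irrelevant.
A change of 1°R is a change of 1°F, so 24.69 × 1 = 24.690.

24.690 °F/hour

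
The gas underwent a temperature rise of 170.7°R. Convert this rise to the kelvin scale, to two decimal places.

Only the scale ratio 5/9 matters for a change in temperature.
170.7 × 5/9 = 94.83.

94.83 K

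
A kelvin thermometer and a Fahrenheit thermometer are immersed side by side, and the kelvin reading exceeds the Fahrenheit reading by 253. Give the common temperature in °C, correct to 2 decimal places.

-14.81°C

Let x be the kelvin reading; then the Fahrenheit reading is 1.8·x - 459.67.
(1.8·x - 459.67) - x = -253  ⇒  (0.8)·x = 206.67  ⇒  x = 258.3375 K.
In Celsius: 258.3375 - 273.15 = -14.81°C.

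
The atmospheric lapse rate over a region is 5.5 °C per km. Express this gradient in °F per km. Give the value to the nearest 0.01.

The quantity depends on a temperature interval, so only the ratio of degree sizes applies; the offset between the scales is irrelevant.
A change of 1°C is a change of 1.8°F, so 5.5 × 1.8 = 9.90.

9.90 °F/km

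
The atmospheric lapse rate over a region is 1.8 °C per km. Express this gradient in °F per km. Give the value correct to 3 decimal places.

Since only a temperature interval is involved, the additive offset between the scales drops out.
A change of 1°C is a change of 1.8°F, so 1.8 × 1.8 = 3.240.

3.240 °F/km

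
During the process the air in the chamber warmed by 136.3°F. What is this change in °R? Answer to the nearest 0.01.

Fahrenheit and Rankine degrees are the same size, so the interval is unchanged: 136.30.

136.30°R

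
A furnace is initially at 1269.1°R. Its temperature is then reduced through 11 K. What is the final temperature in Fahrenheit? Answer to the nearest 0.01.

Initial temperature in Celsius: (1269.1 - 491.67) × 5/9 = 431.9056°C.
The 11 K change is an interval; Kelvin and Celsius degrees are the same size, so ΔC = -11°C.
Final Celsius temperature: 431.9056 - 11.0000 = 420.9056°C.
In Fahrenheit: 420.9056 × 1.8 + 32 = 789.63°F.

789.63°F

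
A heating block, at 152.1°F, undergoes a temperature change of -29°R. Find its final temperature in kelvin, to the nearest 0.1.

Initial temperature in Celsius: (152.1 - 32) × 5/9 = 66.7222°C.
The 29°R change is an interval, so only the factor 5/9 applies: -29 × 5/9 = -16.1111°C.
Final Celsius temperature: 66.7222 - 16.1111 = 50.6111°C.
In kelvin: 50.6111 + 273.15 = 323.8 K.

323.8 K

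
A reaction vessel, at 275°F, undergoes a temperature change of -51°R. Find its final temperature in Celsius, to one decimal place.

106.7°C

Initial temperature in Celsius: (275 - 32) × 5/9 = 135.0000°C.
The 51°R change is an interval, so only the factor 5/9 applies: -51 × 5/9 = -28.3333°C.
Final Celsius temperature: 135.0000 - 28.3333 = 106.6667°C.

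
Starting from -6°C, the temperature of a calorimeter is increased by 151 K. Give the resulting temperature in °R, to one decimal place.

752.7°R

The 151 K change is an interval; Kelvin and Celsius degrees are the same size, so ΔC = +151°C.
Final Celsius temperature: -6.0000 + 151.0000 = 145.0000°C.
In Rankine: 145.0000 × 1.8 + 491.67 = 752.7°R.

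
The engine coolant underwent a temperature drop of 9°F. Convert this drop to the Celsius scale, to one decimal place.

5.0°C

For a temperature interval the offset drops out; only the factor 5/9 applies.
9 × 5/9 = 5.0.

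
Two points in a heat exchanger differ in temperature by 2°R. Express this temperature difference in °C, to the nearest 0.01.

An interval of 1°R corresponds to 5/9°C.
2 × 5/9 = 1.11.

1.11°C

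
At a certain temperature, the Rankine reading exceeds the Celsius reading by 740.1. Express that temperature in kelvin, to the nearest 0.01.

583.69 K

Let x be the Celsius reading; then the Rankine reading is 1.8·x + 491.67.
(1.8·x + 491.67) - x = 740.1  ⇒  (0.8)·x = 248.43  ⇒  x = 310.5375°C.
In kelvin: 310.5375 + 273.15 = 583.69 K.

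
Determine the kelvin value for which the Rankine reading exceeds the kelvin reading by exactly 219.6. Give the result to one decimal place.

274.5 K

Let K be the kelvin reading. The Rankine reading is R = 1.8·K.
Require R - K = 219.6: (0.8)·K = 219.6.
K = (219.6) / (0.8) = 274.5.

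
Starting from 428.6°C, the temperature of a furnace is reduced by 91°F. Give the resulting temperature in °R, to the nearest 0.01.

The 91°F change is an interval, so only the factor 5/9 applies: -91 × 5/9 = -50.5556°C.
Final Celsius temperature: 428.6000 - 50.5556 = 378.0444°C.
In Rankine: 378.0444 × 1.8 + 491.67 = 1172.15°R.

1172.15°R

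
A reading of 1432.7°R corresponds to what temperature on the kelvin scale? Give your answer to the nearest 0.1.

795.9 K

In Celsius: (1432.7 - 491.67) × 5/9 = 522.7944°C.
In kelvin: 522.7944 + 273.15 = 795.9 K.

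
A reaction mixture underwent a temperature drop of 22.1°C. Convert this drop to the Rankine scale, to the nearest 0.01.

Only the scale ratio 1.8 matters for a change in temperature.
22.1 × 1.8 = 39.78.

39.78°R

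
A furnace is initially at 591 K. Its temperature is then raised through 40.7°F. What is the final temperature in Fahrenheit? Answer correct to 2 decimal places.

Initial temperature in Celsius: 591 - 273.15 = 317.8500°C.
The 40.7°F change is an interval, so only the factor 5/9 applies: +40.7 × 5/9 = +22.6111°C.
Final Celsius temperature: 317.8500 + 22.6111 = 340.4611°C.
In Fahrenheit: 340.4611 × 1.8 + 32 = 644.83°F.

644.83°F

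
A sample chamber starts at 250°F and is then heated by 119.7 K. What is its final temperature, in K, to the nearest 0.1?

514.0 K

Initial temperature in Celsius: (250 - 32) × 5/9 = 121.1111°C.
The 119.7 K change is an interval; Kelvin and Celsius degrees are the same size, so ΔC = +119.7°C.
Final Celsius temperature: 121.1111 + 119.7000 = 240.8111°C.
In kelvin: 240.8111 + 273.15 = 514.0 K.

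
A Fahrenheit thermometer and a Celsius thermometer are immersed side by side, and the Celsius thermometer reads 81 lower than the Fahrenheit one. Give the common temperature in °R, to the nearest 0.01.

601.92°R

Let x be the Fahrenheit reading; then the Celsius reading is 5/9·x - 17.7778.
(5/9·x - 17.7778) - x = -81  ⇒  (-4/9)·x = -63.2222  ⇒  x = 142.2500°F.
In Celsius: (142.25 - 32) × 5/9 = 61.2500°C.
In Rankine: 61.2500 × 1.8 + 491.67 = 601.92°R.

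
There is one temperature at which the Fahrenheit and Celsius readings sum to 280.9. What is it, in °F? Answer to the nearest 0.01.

Let F be the Fahrenheit reading. The Celsius reading is C = 5/9·F - 17.7778.
Require F + C = 280.9: (14/9)·F - 17.7778 = 280.9.
F = (280.9 + 17.7778) / (14/9) = 192.01.

192.01°F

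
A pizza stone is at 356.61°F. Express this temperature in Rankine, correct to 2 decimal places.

816.28°R

In Celsius: (356.61 - 32) × 5/9 = 180.3389°C.
In Rankine: 180.3389 × 1.8 + 491.67 = 816.28°R.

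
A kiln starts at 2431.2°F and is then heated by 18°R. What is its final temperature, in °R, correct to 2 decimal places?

2908.87°R

Initial temperature in Celsius: (2431.2 - 32) × 5/9 = 1332.8889°C.
The 18°R change is an interval, so only the factor 5/9 applies: +18 × 5/9 = +10.0000°C.
Final Celsius temperature: 1332.8889 + 10.0000 = 1342.8889°C.
In Rankine: 1342.8889 × 1.8 + 491.67 = 2908.87°R.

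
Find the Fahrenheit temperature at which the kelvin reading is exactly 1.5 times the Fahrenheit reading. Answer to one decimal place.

Let F be the Fahrenheit reading. The kelvin reading is K = 5/9·F + 255.372.
Require K = 1.5·F: 5/9·F + 255.372 = 1.5·F.
(-17/18)·F = -255.372  ⇒  F = 270.4.

270.4°F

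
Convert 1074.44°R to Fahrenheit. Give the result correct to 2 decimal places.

In Celsius: (1074.44 - 491.67) × 5/9 = 323.7611°C.
In Fahrenheit: 323.7611 × 1.8 + 32 = 614.77°F.

614.77°F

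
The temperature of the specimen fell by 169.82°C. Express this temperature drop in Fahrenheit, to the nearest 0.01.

Only the scale ratio 1.8 matters for a change in temperature.
169.82 × 1.8 = 305.68.

305.68°F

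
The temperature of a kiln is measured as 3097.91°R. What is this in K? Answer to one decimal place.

In Celsius: (3097.91 - 491.67) × 5/9 = 1447.9111°C.
In kelvin: 1447.9111 + 273.15 = 1721.1 K.

1721.1 K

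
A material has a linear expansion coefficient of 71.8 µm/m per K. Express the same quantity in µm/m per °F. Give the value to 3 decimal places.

The quantity depends on a temperature interval, so only the ratio of degree sizes applies; the offset between the scales is irrelevant.
A change of 1°F is a change of 5/9 K, so per °F the value is 71.8 × 5/9 = 39.889.

39.889 µm/m per °F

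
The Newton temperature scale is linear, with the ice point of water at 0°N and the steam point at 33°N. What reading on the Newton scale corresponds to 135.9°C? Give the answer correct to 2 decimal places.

Linearly onto the Newton scale: 0 + (135.9000 / 100) × (33 - 0) = 44.85°N.

44.85°N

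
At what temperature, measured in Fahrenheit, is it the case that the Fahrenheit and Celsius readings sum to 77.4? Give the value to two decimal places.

61.19°F

Let F be the Fahrenheit reading. The Celsius reading is C = 5/9·F - 17.7778.
Require F + C = 77.4: (14/9)·F - 17.7778 = 77.4.
F = (77.4 + 17.7778) / (14/9) = 61.19.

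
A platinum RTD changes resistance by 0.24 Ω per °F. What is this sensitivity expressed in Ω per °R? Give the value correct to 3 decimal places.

0.240 Ω per °R

Since only a temperature interval is involved, the additive offset between the scales drops out.
A change of 1°R is a change of 1°F, so per °R the value is 0.24 × 1 = 0.240.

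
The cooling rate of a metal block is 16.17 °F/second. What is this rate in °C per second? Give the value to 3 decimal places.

Since only a temperature interval is involved, the additive offset between the scales drops out.
A change of 1°F is a change of 5/9°C, so 16.17 × 5/9 = 8.983.

8.983 °C/second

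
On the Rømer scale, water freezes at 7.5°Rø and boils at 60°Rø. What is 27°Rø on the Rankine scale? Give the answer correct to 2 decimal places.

558.53°R

Linear interpolation between the fixed points: C = (27 - 7.5) × 100 / (60 - 7.5) = 37.1429°C.
Then 37.1429 × 1.8 + 491.67 = 558.53°R.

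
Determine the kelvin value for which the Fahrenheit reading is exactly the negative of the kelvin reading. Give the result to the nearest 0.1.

164.2 K

Let K be the kelvin reading. The Fahrenheit reading is F = 1.8·K - 459.67.
Require F = -1·K: 1.8·K - 459.67 = -1·K.
(2.8)·K = 459.67  ⇒  K = 164.2.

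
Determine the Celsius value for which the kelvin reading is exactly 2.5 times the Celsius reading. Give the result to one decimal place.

Let C be the Celsius reading. The kelvin reading is K = 1·C + 273.15.
Require K = 2.5·C: 1·C + 273.15 = 2.5·C.
(-1.5)·C = -273.15  ⇒  C = 182.1.

182.1°C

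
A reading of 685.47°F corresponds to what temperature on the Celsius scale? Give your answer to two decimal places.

In Celsius: (685.47 - 32) × 5/9 = 363.0389°C.

363.04°C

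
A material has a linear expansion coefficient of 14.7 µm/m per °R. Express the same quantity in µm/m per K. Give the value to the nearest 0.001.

Since only a temperature interval is involved, the additive offset between the scales drops out.
A change of 1 K is a change of 1.8°R, so per K the value is 14.7 × 1.8 = 26.460.

26.460 µm/m per K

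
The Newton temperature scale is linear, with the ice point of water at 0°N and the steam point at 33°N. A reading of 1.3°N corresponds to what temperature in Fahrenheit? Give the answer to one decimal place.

Linear interpolation between the fixed points: C = (1.3 - 0) × 100 / (33 - 0) = 3.9394°C.
Then 3.9394 × 1.8 + 32 = 39.1°F.

39.1°F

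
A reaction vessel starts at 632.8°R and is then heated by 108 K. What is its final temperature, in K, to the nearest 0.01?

Initial temperature in Celsius: (632.8 - 491.67) × 5/9 = 78.4056°C.
The 108 K change is an interval; Kelvin and Celsius degrees are the same size, so ΔC = +108°C.
Final Celsius temperature: 78.4056 + 108.0000 = 186.4056°C.
In kelvin: 186.4056 + 273.15 = 459.56 K.

459.56 K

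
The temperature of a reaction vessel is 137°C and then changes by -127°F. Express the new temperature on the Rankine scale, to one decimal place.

611.3°R

The 127°F change is an interval, so only the factor 5/9 applies: -127 × 5/9 = -70.5556°C.
Final Celsius temperature: 137.0000 - 70.5556 = 66.4444°C.
In Rankine: 66.4444 × 1.8 + 491.67 = 611.3°R.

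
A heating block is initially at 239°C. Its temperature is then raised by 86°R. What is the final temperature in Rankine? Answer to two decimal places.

The 86°R change is an interval, so only the factor 5/9 applies: +86 × 5/9 = +47.7778°C.
Final Celsius temperature: 239.0000 + 47.7778 = 286.7778°C.
In Rankine: 286.7778 × 1.8 + 491.67 = 1007.87°R.

1007.87°R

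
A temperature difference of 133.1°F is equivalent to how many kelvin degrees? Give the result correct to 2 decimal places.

For a temperature interval the offset drops out; only the factor 5/9 applies.
133.1 × 5/9 = 73.94.

73.94 K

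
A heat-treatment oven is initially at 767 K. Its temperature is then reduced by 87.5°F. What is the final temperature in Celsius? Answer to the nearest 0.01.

445.24°C

Initial temperature in Celsius: 767 - 273.15 = 493.8500°C.
The 87.5°F change is an interval, so only the factor 5/9 applies: -87.5 × 5/9 = -48.6111°C.
Final Celsius temperature: 493.8500 - 48.6111 = 445.2389°C.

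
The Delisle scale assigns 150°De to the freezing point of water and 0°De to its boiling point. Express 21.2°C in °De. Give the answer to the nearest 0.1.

118.2°De

Linearly onto the Delisle scale: 150 + (21.2000 / 100) × (0 - 150) = 118.2°De.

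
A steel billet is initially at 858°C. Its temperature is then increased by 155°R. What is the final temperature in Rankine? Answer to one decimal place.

2191.1°R

The 155°R change is an interval, so only the factor 5/9 applies: +155 × 5/9 = +86.1111°C.
Final Celsius temperature: 858.0000 + 86.1111 = 944.1111°C.
In Rankine: 944.1111 × 1.8 + 491.67 = 2191.1°R.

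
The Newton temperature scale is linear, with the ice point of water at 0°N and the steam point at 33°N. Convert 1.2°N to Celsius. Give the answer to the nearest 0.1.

3.6°C

Linear interpolation between the fixed points: C = (1.2 - 0) × 100 / (33 - 0) = 3.6364°C.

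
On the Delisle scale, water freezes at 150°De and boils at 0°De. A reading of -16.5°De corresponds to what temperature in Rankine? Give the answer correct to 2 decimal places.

Linear interpolation between the fixed points: C = (-16.5 - 150) × 100 / (0 - 150) = 111.0000°C.
Then 111.0000 × 1.8 + 491.67 = 691.47°R.

691.47°R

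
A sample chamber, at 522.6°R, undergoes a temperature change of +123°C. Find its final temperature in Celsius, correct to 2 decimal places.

Initial temperature in Celsius: (522.6 - 491.67) × 5/9 = 17.1833°C.
Final Celsius temperature: 17.1833 + 123.0000 = 140.1833°C.

140.18°C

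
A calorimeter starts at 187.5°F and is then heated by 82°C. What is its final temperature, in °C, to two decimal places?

168.39°C

Initial temperature in Celsius: (187.5 - 32) × 5/9 = 86.3889°C.
Final Celsius temperature: 86.3889 + 82.0000 = 168.3889°C.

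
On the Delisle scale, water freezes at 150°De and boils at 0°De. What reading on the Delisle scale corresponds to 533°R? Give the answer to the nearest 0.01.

First in Celsius: (533 - 491.67) × 5/9 = 22.9611°C.
Linearly onto the Delisle scale: 150 + (22.9611 / 100) × (0 - 150) = 115.56°De.

115.56°De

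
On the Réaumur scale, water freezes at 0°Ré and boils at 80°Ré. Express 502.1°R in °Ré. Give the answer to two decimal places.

4.64°Ré

First in Celsius: (502.1 - 491.67) × 5/9 = 5.7944°C.
Linearly onto the Réaumur scale: 0 + (5.7944 / 100) × (80 - 0) = 4.64°Ré.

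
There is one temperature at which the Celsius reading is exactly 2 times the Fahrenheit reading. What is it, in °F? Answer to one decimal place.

-12.3°F

Let F be the Fahrenheit reading. The Celsius reading is C = 5/9·F - 17.7778.
Require C = 2·F: 5/9·F - 17.7778 = 2·F.
(-13/9)·F = 17.7778  ⇒  F = -12.3.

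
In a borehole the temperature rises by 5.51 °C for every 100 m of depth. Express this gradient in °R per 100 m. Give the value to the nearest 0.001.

9.918 °R/100 m

Since only a temperature interval is involved, the additive offset between the scales drops out.
A change of 1°C is a change of 1.8°R, so 5.51 × 1.8 = 9.918.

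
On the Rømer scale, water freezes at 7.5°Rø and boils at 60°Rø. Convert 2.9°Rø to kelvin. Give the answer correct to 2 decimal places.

264.39 K

Linear interpolation between the fixed points: C = (2.9 - 7.5) × 100 / (60 - 7.5) = -8.7619°C.
Then -8.7619 + 273.15 = 264.39 K.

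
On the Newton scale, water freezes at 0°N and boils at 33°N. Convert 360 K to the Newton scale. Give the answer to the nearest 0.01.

28.66°N

First in Celsius: 360 - 273.15 = 86.8500°C.
Linearly onto the Newton scale: 0 + (86.8500 / 100) × (33 - 0) = 28.66°N.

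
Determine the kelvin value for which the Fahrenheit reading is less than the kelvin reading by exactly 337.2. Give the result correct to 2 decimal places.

153.09 K

Let K be the kelvin reading. The Fahrenheit reading is F = 1.8·K - 459.67.
Require F - K = -337.2: (0.8)·K - 459.67 = -337.2.
K = (-337.2 + 459.67) / (0.8) = 153.09.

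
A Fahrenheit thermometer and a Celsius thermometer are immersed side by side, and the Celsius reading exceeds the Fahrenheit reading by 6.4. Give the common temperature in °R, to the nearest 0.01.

405.27°R

Let x be the Fahrenheit reading; then the Celsius reading is 5/9·x - 17.7778.
(5/9·x - 17.7778) - x = 6.4  ⇒  (-4/9)·x = 24.1778  ⇒  x = -54.4000°F.
In Celsius: (-54.4 - 32) × 5/9 = -48.0000°C.
In Rankine: -48.0000 × 1.8 + 491.67 = 405.27°R.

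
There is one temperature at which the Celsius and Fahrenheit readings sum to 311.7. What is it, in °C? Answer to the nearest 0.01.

99.89°C

Let C be the Celsius reading. The Fahrenheit reading is F = 1.8·C + 32.
Require C + F = 311.7: (2.8)·C + 32 = 311.7.
C = (311.7 - 32) / (2.8) = 99.89.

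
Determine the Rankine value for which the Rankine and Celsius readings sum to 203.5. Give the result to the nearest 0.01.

306.42°R

Let R be the Rankine reading. The Celsius reading is C = 5/9·R - 273.15.
Require R + C = 203.5: (14/9)·R - 273.15 = 203.5.
R = (203.5 + 273.15) / (14/9) = 306.42.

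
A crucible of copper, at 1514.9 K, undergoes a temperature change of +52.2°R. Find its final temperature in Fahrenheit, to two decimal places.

2319.35°F

Initial temperature in Celsius: 1514.9 - 273.15 = 1241.7500°C.
The 52.2°R change is an interval, so only the factor 5/9 applies: +52.2 × 5/9 = +29.0000°C.
Final Celsius temperature: 1241.7500 + 29.0000 = 1270.7500°C.
In Fahrenheit: 1270.7500 × 1.8 + 32 = 2319.35°F.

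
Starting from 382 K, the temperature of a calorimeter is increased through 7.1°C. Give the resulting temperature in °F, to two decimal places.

Initial temperature in Celsius: 382 - 273.15 = 108.8500°C.
Final Celsius temperature: 108.8500 + 7.1000 = 115.9500°C.
In Fahrenheit: 115.9500 × 1.8 + 32 = 240.71°F.

240.71°F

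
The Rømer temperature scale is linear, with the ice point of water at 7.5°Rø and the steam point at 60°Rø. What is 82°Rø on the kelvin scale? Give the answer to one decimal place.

Linear interpolation between the fixed points: C = (82 - 7.5) × 100 / (60 - 7.5) = 141.9048°C.
Then 141.9048 + 273.15 = 415.1 K.

415.1 K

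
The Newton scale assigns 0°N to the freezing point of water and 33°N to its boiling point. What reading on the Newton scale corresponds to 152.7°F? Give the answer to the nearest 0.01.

First in Celsius: (152.7 - 32) × 5/9 = 67.0556°C.
Linearly onto the Newton scale: 0 + (67.0556 / 100) × (33 - 0) = 22.13°N.

22.13°N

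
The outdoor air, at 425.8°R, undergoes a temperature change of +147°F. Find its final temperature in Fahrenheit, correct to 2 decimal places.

113.13°F

Initial temperature in Celsius: (425.8 - 491.67) × 5/9 = -36.5944°C.
The 147°F change is an interval, so only the factor 5/9 applies: +147 × 5/9 = +81.6667°C.
Final Celsius temperature: -36.5944 + 81.6667 = 45.0722°C.
In Fahrenheit: 45.0722 × 1.8 + 32 = 113.13°F.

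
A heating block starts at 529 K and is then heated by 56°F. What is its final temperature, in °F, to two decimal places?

Initial temperature in Celsius: 529 - 273.15 = 255.8500°C.
The 56°F change is an interval, so only the factor 5/9 applies: +56 × 5/9 = +31.1111°C.
Final Celsius temperature: 255.8500 + 31.1111 = 286.9611°C.
In Fahrenheit: 286.9611 × 1.8 + 32 = 548.53°F.

548.53°F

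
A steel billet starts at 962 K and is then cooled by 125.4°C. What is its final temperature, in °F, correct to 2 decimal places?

1046.21°F

Initial temperature in Celsius: 962 - 273.15 = 688.8500°C.
Final Celsius temperature: 688.8500 - 125.4000 = 563.4500°C.
In Fahrenheit: 563.4500 × 1.8 + 32 = 1046.21°F.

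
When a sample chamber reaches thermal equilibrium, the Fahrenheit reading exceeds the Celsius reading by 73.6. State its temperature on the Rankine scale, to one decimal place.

Let x be the Fahrenheit reading; then the Celsius reading is 5/9·x - 17.7778.
(5/9·x - 17.7778) - x = -73.6  ⇒  (-4/9)·x = -55.8222  ⇒  x = 125.6000°F.
In Celsius: (125.6 - 32) × 5/9 = 52.0000°C.
In Rankine: 52.0000 × 1.8 + 491.67 = 585.3°R.

585.3°R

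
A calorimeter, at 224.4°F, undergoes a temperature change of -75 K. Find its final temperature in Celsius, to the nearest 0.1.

31.9°C

Initial temperature in Celsius: (224.4 - 32) × 5/9 = 106.8889°C.
The 75 K change is an interval; Kelvin and Celsius degrees are the same size, so ΔC = -75°C.
Final Celsius temperature: 106.8889 - 75.0000 = 31.8889°C.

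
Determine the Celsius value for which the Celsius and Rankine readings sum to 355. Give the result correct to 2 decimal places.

-48.81°C

Let C be the Celsius reading. The Rankine reading is R = 1.8·C + 491.67.
Require C + R = 355: (2.8)·C + 491.67 = 355.
C = (355 - 491.67) / (2.8) = -48.81.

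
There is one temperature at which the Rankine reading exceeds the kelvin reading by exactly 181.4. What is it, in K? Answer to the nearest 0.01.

Let K be the kelvin reading. The Rankine reading is R = 1.8·K.
Require R - K = 181.4: (0.8)·K = 181.4.
K = (181.4) / (0.8) = 226.75.

226.75 K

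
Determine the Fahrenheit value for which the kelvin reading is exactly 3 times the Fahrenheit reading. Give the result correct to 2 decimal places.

104.47°F

Let F be the Fahrenheit reading. The kelvin reading is K = 5/9·F + 255.372.
Require K = 3·F: 5/9·F + 255.372 = 3·F.
(-22/9)·F = -255.372  ⇒  F = 104.47.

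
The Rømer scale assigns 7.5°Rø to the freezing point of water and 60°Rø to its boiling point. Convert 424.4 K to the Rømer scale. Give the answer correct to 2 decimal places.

86.91°Rø

First in Celsius: 424.4 - 273.15 = 151.2500°C.
Linearly onto the Rømer scale: 7.5 + (151.2500 / 100) × (60 - 7.5) = 86.91°Rø.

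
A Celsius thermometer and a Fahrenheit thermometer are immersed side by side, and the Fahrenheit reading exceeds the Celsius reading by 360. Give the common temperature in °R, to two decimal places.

Let x be the Celsius reading; then the Fahrenheit reading is 1.8·x + 32.
(1.8·x + 32) - x = 360  ⇒  (0.8)·x = 328  ⇒  x = 410.0000°C.
In Rankine: 410.0000 × 1.8 + 491.67 = 1229.67°R.

1229.67°R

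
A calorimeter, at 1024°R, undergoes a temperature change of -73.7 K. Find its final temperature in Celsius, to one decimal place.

222.0°C

Initial temperature in Celsius: (1024 - 491.67) × 5/9 = 295.7389°C.
The 73.7 K change is an interval; Kelvin and Celsius degrees are the same size, so ΔC = -73.7°C.
Final Celsius temperature: 295.7389 - 73.7000 = 222.0389°C.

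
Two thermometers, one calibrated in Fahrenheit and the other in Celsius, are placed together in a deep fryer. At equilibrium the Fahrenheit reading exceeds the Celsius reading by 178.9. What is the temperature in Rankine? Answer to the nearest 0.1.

822.2°R

Let x be the Fahrenheit reading; then the Celsius reading is 5/9·x - 17.7778.
(5/9·x - 17.7778) - x = -178.9  ⇒  (-4/9)·x = -161.122  ⇒  x = 362.5250°F.
In Celsius: (362.525 - 32) × 5/9 = 183.6250°C.
In Rankine: 183.6250 × 1.8 + 491.67 = 822.2°R.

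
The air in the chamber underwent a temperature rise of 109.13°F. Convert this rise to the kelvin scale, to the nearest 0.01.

60.63 K

For a temperature interval the offset drops out; only the factor 5/9 applies.
109.13 × 5/9 = 60.63.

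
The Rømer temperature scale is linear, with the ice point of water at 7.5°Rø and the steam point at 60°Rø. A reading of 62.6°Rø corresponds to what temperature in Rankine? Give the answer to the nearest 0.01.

680.58°R

Linear interpolation between the fixed points: C = (62.6 - 7.5) × 100 / (60 - 7.5) = 104.9524°C.
Then 104.9524 × 1.8 + 491.67 = 680.58°R.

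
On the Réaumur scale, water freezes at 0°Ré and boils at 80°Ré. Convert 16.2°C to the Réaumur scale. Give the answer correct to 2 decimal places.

Linearly onto the Réaumur scale: 0 + (16.2000 / 100) × (80 - 0) = 12.96°Ré.

12.96°Ré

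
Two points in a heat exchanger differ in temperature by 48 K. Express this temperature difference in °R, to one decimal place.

86.4°R

An interval of 1 K corresponds to 1.8°R.
48 × 1.8 = 86.4.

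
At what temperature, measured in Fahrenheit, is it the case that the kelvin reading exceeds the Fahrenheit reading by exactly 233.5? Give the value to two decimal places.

Let F be the Fahrenheit reading. The kelvin reading is K = 5/9·F + 255.372.
Require K - F = 233.5: (-4/9)·F + 255.372 = 233.5.
F = (233.5 - 255.372) / (-4/9) = 49.21.

49.21°F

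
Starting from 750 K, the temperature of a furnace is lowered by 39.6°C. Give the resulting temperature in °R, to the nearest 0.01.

Initial temperature in Celsius: 750 - 273.15 = 476.8500°C.
Final Celsius temperature: 476.8500 - 39.6000 = 437.2500°C.
In Rankine: 437.2500 × 1.8 + 491.67 = 1278.72°R.

1278.72°R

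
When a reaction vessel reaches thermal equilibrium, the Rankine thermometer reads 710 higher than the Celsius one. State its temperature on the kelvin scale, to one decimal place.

Let x be the Celsius reading; then the Rankine reading is 1.8·x + 491.67.
(1.8·x + 491.67) - x = 710  ⇒  (0.8)·x = 218.33  ⇒  x = 272.9125°C.
In kelvin: 272.9125 + 273.15 = 546.1 K.

546.1 K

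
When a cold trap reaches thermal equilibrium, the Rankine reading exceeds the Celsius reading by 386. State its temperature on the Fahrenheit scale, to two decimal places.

Let x be the Rankine reading; then the Celsius reading is 5/9·x - 273.15.
(5/9·x - 273.15) - x = -386  ⇒  (-4/9)·x = -112.85  ⇒  x = 253.9125°R.
In Celsius: (253.9125 - 491.67) × 5/9 = -132.0875°C.
In Fahrenheit: -132.0875 × 1.8 + 32 = -205.76°F.

-205.76°F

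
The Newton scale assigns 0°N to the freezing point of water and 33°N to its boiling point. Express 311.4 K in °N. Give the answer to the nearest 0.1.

12.6°N

First in Celsius: 311.4 - 273.15 = 38.2500°C.
Linearly onto the Newton scale: 0 + (38.2500 / 100) × (33 - 0) = 12.6°N.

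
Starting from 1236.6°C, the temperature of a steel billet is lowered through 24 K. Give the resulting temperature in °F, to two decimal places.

The 24 K change is an interval; Kelvin and Celsius degrees are the same size, so ΔC = -24°C.
Final Celsius temperature: 1236.6000 - 24.0000 = 1212.6000°C.
In Fahrenheit: 1212.6000 × 1.8 + 32 = 2214.68°F.

2214.68°F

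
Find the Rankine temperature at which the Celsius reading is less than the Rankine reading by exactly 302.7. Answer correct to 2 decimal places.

66.49°R

Let R be the Rankine reading. The Celsius reading is C = 5/9·R - 273.15.
Require C - R = -302.7: (-4/9)·R - 273.15 = -302.7.
R = (-302.7 + 273.15) / (-4/9) = 66.49.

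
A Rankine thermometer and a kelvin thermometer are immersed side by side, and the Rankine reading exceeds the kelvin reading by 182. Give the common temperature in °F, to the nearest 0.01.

-50.17°F

Let x be the Rankine reading; then the kelvin reading is 5/9·x.
(5/9·x) - x = -182  ⇒  (-4/9)·x = -182  ⇒  x = 409.5000°R.
In Celsius: (409.5 - 491.67) × 5/9 = -45.6500°C.
In Fahrenheit: -45.6500 × 1.8 + 32 = -50.17°F.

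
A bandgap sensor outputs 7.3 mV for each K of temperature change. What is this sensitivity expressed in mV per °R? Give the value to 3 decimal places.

Since only a temperature interval is involved, the additive offset between the scales drops out.
A change of 1°R is a change of 5/9 K, so per °R the value is 7.3 × 5/9 = 4.056.

4.056 mV per °R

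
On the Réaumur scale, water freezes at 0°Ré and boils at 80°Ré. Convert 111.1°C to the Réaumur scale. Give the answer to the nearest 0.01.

88.88°Ré

Linearly onto the Réaumur scale: 0 + (111.1000 / 100) × (80 - 0) = 88.88°Ré.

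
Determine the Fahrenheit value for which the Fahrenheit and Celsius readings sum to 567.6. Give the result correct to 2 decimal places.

376.31°F

Let F be the Fahrenheit reading. The Celsius reading is C = 5/9·F - 17.7778.
Require F + C = 567.6: (14/9)·F - 17.7778 = 567.6.
F = (567.6 + 17.7778) / (14/9) = 376.31.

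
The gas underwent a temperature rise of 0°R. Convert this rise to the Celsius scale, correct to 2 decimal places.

An interval of 1°R corresponds to 5/9°C.
0 × 5/9 = 0.00.

0.00°C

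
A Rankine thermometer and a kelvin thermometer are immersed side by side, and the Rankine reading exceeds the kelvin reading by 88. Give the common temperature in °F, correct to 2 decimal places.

-261.67°F

Let x be the Rankine reading; then the kelvin reading is 5/9·x.
(5/9·x) - x = -88  ⇒  (-4/9)·x = -88  ⇒  x = 198.0000°R.
In Celsius: (198 - 491.67) × 5/9 = -163.1500°C.
In Fahrenheit: -163.1500 × 1.8 + 32 = -261.67°F.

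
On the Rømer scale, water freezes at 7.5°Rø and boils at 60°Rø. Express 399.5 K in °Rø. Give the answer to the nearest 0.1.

73.8°Rø

First in Celsius: 399.5 - 273.15 = 126.3500°C.
Linearly onto the Rømer scale: 7.5 + (126.3500 / 100) × (60 - 7.5) = 73.8°Rø.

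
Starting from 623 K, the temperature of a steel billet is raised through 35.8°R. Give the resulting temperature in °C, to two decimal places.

Initial temperature in Celsius: 623 - 273.15 = 349.8500°C.
The 35.8°R change is an interval, so only the factor 5/9 applies: +35.8 × 5/9 = +19.8889°C.
Final Celsius temperature: 349.8500 + 19.8889 = 369.7389°C.

369.74°C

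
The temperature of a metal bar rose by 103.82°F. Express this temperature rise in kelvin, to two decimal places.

For a temperature interval the offset drops out; only the factor 5/9 applies.
103.82 × 5/9 = 57.68.

57.68 K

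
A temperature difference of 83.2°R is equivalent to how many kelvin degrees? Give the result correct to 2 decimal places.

For a temperature interval the offset drops out; only the factor 5/9 applies.
83.2 × 5/9 = 46.22.

46.22 K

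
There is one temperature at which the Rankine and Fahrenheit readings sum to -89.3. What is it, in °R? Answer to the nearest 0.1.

185.2°R

Let R be the Rankine reading. The Fahrenheit reading is F = 1·R - 459.67.
Require R + F = -89.3: (2)·R - 459.67 = -89.3.
R = (-89.3 + 459.67) / (2) = 185.2.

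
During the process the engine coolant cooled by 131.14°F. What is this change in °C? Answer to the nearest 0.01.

72.86°C

For a temperature interval the offset drops out; only the factor 5/9 applies.
131.14 × 5/9 = 72.86.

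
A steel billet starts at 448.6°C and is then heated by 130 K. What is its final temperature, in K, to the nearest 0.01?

The 130 K change is an interval; Kelvin and Celsius degrees are the same size, so ΔC = +130°C.
Final Celsius temperature: 448.6000 + 130.0000 = 578.6000°C.
In kelvin: 578.6000 + 273.15 = 851.75 K.

851.75 K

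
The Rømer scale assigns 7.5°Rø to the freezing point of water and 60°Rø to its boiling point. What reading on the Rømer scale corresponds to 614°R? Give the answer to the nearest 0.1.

First in Celsius: (614 - 491.67) × 5/9 = 67.9611°C.
Linearly onto the Rømer scale: 7.5 + (67.9611 / 100) × (60 - 7.5) = 43.2°Rø.

43.2°Rø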